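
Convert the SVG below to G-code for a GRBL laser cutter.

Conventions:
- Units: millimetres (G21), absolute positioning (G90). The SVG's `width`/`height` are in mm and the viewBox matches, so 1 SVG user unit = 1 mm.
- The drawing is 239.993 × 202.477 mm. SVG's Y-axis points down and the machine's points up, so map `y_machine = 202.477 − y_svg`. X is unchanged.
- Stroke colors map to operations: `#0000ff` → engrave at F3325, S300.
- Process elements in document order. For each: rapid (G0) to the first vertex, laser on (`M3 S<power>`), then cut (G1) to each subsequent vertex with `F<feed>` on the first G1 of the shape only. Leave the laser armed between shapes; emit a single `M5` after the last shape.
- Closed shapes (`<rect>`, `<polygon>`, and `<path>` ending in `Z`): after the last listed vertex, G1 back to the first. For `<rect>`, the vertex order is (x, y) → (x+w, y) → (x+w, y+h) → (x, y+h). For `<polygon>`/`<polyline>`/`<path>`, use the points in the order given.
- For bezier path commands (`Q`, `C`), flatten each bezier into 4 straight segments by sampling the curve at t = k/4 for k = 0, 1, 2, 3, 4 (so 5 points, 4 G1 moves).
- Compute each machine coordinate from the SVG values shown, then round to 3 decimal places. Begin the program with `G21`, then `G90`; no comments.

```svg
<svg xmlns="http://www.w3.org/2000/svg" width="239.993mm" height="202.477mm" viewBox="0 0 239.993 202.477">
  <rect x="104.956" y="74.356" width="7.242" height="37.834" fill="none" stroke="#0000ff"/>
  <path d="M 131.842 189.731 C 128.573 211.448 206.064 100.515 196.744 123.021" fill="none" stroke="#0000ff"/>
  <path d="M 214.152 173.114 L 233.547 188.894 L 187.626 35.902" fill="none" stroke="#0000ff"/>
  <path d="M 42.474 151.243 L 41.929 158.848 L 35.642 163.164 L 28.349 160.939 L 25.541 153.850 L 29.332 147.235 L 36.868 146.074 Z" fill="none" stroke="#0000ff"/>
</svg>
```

G21
G90
G0 X104.956 Y128.121
M3 S300
G1 X112.198 Y128.121 F3325
G1 X112.198 Y90.287
G1 X104.956 Y90.287
G1 X104.956 Y128.121
G0 X131.842 Y12.746
M3 S300
G1 X141.914 Y17.172 F3325
G1 X166.562 Y46.397
G1 X190.075 Y75.473
G1 X196.744 Y79.456
G0 X214.152 Y29.363
M3 S300
G1 X233.547 Y13.583 F3325
G1 X187.626 Y166.575
G0 X42.474 Y51.234
M3 S300
G1 X41.929 Y43.629 F3325
G1 X35.642 Y39.313
G1 X28.349 Y41.538
G1 X25.541 Y48.627
G1 X29.332 Y55.242
G1 X36.868 Y56.403
G1 X42.474 Y51.234
M5

1 u = 1 mm; y_m = 202.477 − y.

[1] `<rect>` rectangle, #0000ff→engrave S300 F3325: (104.956,128.121) → (112.198,128.121) → (112.198,90.287) → (104.956,90.287) → (104.956,128.121) (closed)

[2] `<path>` cubic bezier, #0000ff→engrave S300 F3325: (131.842,12.746) → (141.914,17.172) → (166.562,46.397) → (190.075,75.473) → (196.744,79.456)

[3] `<path>` open polyline, #0000ff→engrave S300 F3325: (214.152,29.363) → (233.547,13.583) → (187.626,166.575)

[4] `<path>` regular polygon, #0000ff→engrave S300 F3325: (42.474,51.234) → (41.929,43.629) → (35.642,39.313) → (28.349,41.538) → (25.541,48.627) → (29.332,55.242) → (36.868,56.403) → (42.474,51.234) (closed)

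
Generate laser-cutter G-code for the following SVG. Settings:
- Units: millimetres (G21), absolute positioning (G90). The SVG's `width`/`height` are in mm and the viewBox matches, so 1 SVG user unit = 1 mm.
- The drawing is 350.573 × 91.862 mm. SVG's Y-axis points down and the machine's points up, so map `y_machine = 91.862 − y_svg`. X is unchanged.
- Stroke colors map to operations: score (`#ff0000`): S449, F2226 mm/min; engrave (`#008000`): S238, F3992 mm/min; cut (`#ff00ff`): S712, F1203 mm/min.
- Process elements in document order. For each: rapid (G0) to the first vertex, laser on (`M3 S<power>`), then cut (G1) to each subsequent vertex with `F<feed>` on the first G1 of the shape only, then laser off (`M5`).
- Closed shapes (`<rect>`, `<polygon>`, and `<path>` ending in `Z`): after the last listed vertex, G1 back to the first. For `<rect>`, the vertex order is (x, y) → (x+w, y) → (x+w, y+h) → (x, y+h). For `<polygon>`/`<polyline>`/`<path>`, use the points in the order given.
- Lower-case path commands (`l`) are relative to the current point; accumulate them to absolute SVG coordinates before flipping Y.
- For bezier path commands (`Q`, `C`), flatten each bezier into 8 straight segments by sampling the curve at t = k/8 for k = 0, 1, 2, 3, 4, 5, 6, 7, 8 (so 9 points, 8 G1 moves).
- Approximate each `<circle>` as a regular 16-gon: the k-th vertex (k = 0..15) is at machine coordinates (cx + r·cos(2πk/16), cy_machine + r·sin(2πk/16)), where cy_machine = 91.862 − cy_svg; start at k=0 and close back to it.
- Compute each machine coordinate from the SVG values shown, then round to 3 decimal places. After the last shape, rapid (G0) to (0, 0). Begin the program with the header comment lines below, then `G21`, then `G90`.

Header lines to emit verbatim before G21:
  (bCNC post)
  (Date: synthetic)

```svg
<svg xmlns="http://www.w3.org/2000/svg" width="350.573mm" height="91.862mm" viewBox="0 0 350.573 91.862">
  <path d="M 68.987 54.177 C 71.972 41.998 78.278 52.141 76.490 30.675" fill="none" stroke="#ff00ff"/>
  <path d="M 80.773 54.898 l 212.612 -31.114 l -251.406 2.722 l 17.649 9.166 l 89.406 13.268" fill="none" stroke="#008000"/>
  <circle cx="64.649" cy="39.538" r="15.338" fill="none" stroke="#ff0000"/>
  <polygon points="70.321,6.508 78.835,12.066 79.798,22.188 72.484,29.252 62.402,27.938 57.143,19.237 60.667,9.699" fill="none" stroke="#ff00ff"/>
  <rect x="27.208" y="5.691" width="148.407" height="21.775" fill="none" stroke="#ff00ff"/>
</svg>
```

(bCNC post)
(Date: synthetic)
G21
G90
G0 X68.987 Y37.685
M3 S712
G1 X70.240 Y41.311 F1203
G1 X71.670 Y43.477
G1 X73.144 Y44.813
G1 X74.528 Y45.953
G1 X75.689 Y47.529
G1 X76.492 Y50.172
G1 X76.803 Y54.514
G1 X76.490 Y61.187
M5
G0 X80.773 Y36.964
M3 S238
G1 X293.385 Y68.078 F3992
G1 X41.979 Y65.356
G1 X59.628 Y56.190
G1 X149.034 Y42.922
M5
G0 X79.987 Y52.324
M3 S449
G1 X78.819 Y58.194 F2226
G1 X75.495 Y63.170
G1 X70.519 Y66.494
G1 X64.649 Y67.662
G1 X58.779 Y66.494
G1 X53.803 Y63.170
G1 X50.479 Y58.194
G1 X49.311 Y52.324
G1 X50.479 Y46.454
G1 X53.803 Y41.478
G1 X58.779 Y38.154
G1 X64.649 Y36.986
G1 X70.519 Y38.154
G1 X75.495 Y41.478
G1 X78.819 Y46.454
G1 X79.987 Y52.324
M5
G0 X70.321 Y85.354
M3 S712
G1 X78.835 Y79.796 F1203
G1 X79.798 Y69.674
G1 X72.484 Y62.610
G1 X62.402 Y63.924
G1 X57.143 Y72.625
G1 X60.667 Y82.163
G1 X70.321 Y85.354
M5
G0 X27.208 Y86.171
M3 S712
G1 X175.615 Y86.171 F1203
G1 X175.615 Y64.396
G1 X27.208 Y64.396
G1 X27.208 Y86.171
M5
G0 X0.000 Y0.000

1 u = 1 mm; y_m = 91.862 − y.

[1] `<path>` cubic bezier, #ff00ff→cut S712 F1203: (68.987,37.685) → (70.240,41.311) → (71.670,43.477) → (73.144,44.813) → (74.528,45.953) → (75.689,47.529) → (76.492,50.172) → (76.803,54.514) → (76.490,61.187)

[2] `<path>` open polyline, #008000→engrave S238 F3992: (80.773,36.964) → (293.385,68.078) → (41.979,65.356) → (59.628,56.190) → (149.034,42.922)

[3] `<circle>` circle, #ff0000→score S449 F2226: (79.987,52.324) → (78.819,58.194) → (75.495,63.170) → (70.519,66.494) → (64.649,67.662) → (58.779,66.494) → (53.803,63.170) → (50.479,58.194) → (49.311,52.324) → (50.479,46.454) → (53.803,41.478) → (58.779,38.154) → (64.649,36.986) → (70.519,38.154) → (75.495,41.478) → (78.819,46.454) → (79.987,52.324) (closed)

[4] `<polygon>` regular polygon, #ff00ff→cut S712 F1203: (70.321,85.354) → (78.835,79.796) → (79.798,69.674) → (72.484,62.610) → (62.402,63.924) → (57.143,72.625) → (60.667,82.163) → (70.321,85.354) (closed)

[5] `<rect>` rectangle, #ff00ff→cut S712 F1203: (27.208,86.171) → (175.615,86.171) → (175.615,64.396) → (27.208,64.396) → (27.208,86.171) (closed)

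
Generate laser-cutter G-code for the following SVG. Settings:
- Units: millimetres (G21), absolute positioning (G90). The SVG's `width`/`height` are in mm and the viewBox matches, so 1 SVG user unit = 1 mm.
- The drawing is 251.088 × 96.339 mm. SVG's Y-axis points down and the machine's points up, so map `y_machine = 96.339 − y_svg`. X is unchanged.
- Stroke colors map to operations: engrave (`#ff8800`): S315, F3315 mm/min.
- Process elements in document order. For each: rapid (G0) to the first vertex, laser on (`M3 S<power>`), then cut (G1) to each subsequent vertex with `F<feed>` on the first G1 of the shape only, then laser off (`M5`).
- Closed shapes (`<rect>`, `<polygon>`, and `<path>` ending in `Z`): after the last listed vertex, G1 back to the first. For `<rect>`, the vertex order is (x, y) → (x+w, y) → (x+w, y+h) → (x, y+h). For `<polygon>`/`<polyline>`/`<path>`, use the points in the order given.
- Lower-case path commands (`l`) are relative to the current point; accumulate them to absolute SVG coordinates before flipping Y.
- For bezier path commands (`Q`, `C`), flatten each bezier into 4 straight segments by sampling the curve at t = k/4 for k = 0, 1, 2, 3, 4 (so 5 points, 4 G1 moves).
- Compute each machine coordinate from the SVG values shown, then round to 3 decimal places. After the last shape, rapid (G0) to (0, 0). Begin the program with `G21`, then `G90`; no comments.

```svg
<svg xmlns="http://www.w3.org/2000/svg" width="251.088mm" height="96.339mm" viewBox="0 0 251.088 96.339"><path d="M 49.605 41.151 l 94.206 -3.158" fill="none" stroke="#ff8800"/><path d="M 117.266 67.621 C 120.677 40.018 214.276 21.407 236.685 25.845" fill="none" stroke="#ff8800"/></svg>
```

1 u = 1 mm; y_m = 96.339 − y.

[1] `<path>` line segment, #ff8800→engrave S315 F3315: (49.605,55.188) → (143.811,58.346)

[2] `<path>` cubic bezier, #ff8800→engrave S315 F3315: (117.266,28.718) → (134.213,47.515) → (169.851,61.621) → (209.052,69.720) → (236.685,70.494)

G21
G90
G0 X49.605 Y55.188
M3 S315
G1 X143.811 Y58.346 F3315
M5
G0 X117.266 Y28.718
M3 S315
G1 X134.213 Y47.515 F3315
G1 X169.851 Y61.621
G1 X209.052 Y69.720
G1 X236.685 Y70.494
M5
G0 X0.000 Y0.000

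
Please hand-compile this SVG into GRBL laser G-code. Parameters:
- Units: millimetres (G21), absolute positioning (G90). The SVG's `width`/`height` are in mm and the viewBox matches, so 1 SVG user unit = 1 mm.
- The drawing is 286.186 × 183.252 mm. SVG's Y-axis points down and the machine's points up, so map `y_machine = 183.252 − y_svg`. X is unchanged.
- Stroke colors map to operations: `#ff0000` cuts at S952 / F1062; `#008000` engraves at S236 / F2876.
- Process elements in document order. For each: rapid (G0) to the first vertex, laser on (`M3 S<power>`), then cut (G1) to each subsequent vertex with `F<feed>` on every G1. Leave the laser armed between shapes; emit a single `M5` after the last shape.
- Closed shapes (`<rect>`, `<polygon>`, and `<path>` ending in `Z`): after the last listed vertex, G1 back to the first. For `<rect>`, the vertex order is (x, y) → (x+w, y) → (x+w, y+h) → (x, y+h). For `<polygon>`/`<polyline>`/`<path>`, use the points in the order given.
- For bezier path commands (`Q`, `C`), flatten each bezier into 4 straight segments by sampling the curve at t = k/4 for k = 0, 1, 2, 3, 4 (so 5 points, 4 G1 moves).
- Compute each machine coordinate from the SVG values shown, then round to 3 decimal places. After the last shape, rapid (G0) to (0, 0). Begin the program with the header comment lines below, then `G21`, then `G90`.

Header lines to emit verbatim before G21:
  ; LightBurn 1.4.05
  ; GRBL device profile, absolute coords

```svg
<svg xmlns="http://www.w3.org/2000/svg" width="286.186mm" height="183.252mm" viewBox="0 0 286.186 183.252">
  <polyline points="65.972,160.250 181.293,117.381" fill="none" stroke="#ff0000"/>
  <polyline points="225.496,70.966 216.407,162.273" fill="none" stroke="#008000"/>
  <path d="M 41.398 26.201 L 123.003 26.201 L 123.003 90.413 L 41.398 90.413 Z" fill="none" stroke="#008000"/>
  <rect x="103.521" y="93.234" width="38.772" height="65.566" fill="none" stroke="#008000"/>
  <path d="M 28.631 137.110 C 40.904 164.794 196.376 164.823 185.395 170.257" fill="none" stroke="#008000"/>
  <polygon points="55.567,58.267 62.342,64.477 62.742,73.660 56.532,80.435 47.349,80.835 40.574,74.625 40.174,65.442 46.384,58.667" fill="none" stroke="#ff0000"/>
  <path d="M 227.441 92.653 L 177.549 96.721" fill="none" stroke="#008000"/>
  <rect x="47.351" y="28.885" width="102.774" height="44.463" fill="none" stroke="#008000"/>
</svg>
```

viewBox `0 0 286.186 183.252` with mm width/height → 1 unit = 1 mm. Flip: y_m = 183.252 − y_svg.

**Shape 1** — `<polyline>` line segment, stroke `#ff0000` → cut (S952, F1062). Machine vertices: (65.972,23.002) → (181.293,65.871). Open path.

**Shape 2** — `<polyline>` line segment, stroke `#008000` → engrave (S236, F2876). Machine vertices: (225.496,112.286) → (216.407,20.979). Open path.

**Shape 3** — `<path>` rectangle, stroke `#008000` → engrave (S236, F2876). Machine vertices: (41.398,157.051) → (123.003,157.051) → (123.003,92.839) → (41.398,92.839) → (41.398,157.051). Closed: final G1 returns to the first vertex.

**Shape 4** — `<rect>` rectangle, stroke `#008000` → engrave (S236, F2876). Machine vertices: (103.521,90.018) → (142.293,90.018) → (142.293,24.452) → (103.521,24.452) → (103.521,90.018). Closed: final G1 returns to the first vertex.

**Shape 5** — `<path>` cubic bezier, stroke `#008000` → engrave (S236, F2876). Control points (SVG): P0=(28.631,137.110), P1=(40.904,164.794), P2=(196.376,164.823), P3=(185.395,170.257); sampled at t=k/4. Machine vertices: (28.631,46.142) → (59.847,30.048) → (115.733,21.225) → (167.259,16.574) → (185.395,12.995). Open path.

**Shape 6** — `<polygon>` regular polygon, stroke `#ff0000` → cut (S952, F1062). Machine vertices: (55.567,124.985) → (62.342,118.775) → (62.742,109.592) → (56.532,102.817) → (47.349,102.417) → (40.574,108.627) → (40.174,117.810) → (46.384,124.585) → (55.567,124.985). Closed: final G1 returns to the first vertex.

**Shape 7** — `<path>` line segment, stroke `#008000` → engrave (S236, F2876). Machine vertices: (227.441,90.599) → (177.549,86.531). Open path.

**Shape 8** — `<rect>` rectangle, stroke `#008000` → engrave (S236, F2876). Machine vertices: (47.351,154.367) → (150.125,154.367) → (150.125,109.904) → (47.351,109.904) → (47.351,154.367). Closed: final G1 returns to the first vertex.

; LightBurn 1.4.05
; GRBL device profile, absolute coords
G21
G90
G0 X65.972 Y23.002
M3 S952
G1 X181.293 Y65.871 F1062
G0 X225.496 Y112.286
M3 S236
G1 X216.407 Y20.979 F2876
G0 X41.398 Y157.051
M3 S236
G1 X123.003 Y157.051 F2876
G1 X123.003 Y92.839 F2876
G1 X41.398 Y92.839 F2876
G1 X41.398 Y157.051 F2876
G0 X103.521 Y90.018
M3 S236
G1 X142.293 Y90.018 F2876
G1 X142.293 Y24.452 F2876
G1 X103.521 Y24.452 F2876
G1 X103.521 Y90.018 F2876
G0 X28.631 Y46.142
M3 S236
G1 X59.847 Y30.048 F2876
G1 X115.733 Y21.225 F2876
G1 X167.259 Y16.574 F2876
G1 X185.395 Y12.995 F2876
G0 X55.567 Y124.985
M3 S952
G1 X62.342 Y118.775 F1062
G1 X62.742 Y109.592 F1062
G1 X56.532 Y102.817 F1062
G1 X47.349 Y102.417 F1062
G1 X40.574 Y108.627 F1062
G1 X40.174 Y117.810 F1062
G1 X46.384 Y124.585 F1062
G1 X55.567 Y124.985 F1062
G0 X227.441 Y90.599
M3 S236
G1 X177.549 Y86.531 F2876
G0 X47.351 Y154.367
M3 S236
G1 X150.125 Y154.367 F2876
G1 X150.125 Y109.904 F2876
G1 X47.351 Y109.904 F2876
G1 X47.351 Y154.367 F2876
M5
G0 X0.000 Y0.000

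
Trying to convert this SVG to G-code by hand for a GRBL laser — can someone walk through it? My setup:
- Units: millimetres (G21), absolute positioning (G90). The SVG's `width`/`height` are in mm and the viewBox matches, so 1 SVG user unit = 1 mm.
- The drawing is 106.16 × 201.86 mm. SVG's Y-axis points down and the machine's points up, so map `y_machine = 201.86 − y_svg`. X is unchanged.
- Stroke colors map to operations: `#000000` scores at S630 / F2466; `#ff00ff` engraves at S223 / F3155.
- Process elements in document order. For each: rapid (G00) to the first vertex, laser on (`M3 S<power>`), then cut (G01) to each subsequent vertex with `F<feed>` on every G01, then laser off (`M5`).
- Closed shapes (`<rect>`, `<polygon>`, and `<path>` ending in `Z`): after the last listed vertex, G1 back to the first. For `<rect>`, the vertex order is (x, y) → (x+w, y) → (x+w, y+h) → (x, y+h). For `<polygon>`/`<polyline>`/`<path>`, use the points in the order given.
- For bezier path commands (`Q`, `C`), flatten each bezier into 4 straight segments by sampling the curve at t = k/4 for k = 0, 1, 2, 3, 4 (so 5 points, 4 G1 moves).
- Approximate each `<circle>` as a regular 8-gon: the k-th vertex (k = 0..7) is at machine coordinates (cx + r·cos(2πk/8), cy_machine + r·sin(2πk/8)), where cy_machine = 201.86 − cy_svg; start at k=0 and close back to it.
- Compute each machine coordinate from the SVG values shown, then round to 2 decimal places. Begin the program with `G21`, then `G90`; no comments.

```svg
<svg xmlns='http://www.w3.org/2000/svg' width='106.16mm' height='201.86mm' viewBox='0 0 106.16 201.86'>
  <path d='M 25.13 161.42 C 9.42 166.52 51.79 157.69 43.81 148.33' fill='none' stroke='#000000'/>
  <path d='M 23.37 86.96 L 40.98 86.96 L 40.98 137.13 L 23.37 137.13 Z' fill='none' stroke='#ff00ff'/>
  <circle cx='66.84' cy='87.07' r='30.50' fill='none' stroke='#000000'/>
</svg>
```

Since the viewBox matches the mm dimensions, user units are millimetres directly. The only transform is the Y-flip y_m = 201.86 − y_svg.

Shape 1 is a cubic bezier drawn with `<path>`. Its stroke #000000 means score at S630, F2466. After flipping Y the toolpath is (25.13,40.44) → (22.54,39.02) → (31.57,41.56) → (42.05,46.82) → (43.81,53.53).

Shape 2 is a rectangle drawn with `<path>`. Its stroke #ff00ff means engrave at S223, F3155. After flipping Y the toolpath is (23.37,114.90) → (40.98,114.90) → (40.98,64.73) → (23.37,64.73) → (23.37,114.90), returning to the start.

Shape 3 is a circle drawn with `<circle>`. Its stroke #000000 means score at S630, F2466. After flipping Y the toolpath is (97.34,114.79) → (88.41,136.36) → (66.84,145.29) → (45.27,136.36) → (36.34,114.79) → (45.27,93.22) → (66.84,84.29) → (88.41,93.22) → (97.34,114.79), returning to the start.

G21
G90
G00 X25.13 Y40.44
M3 S630
G01 X22.54 Y39.02 F2466
G01 X31.57 Y41.56 F2466
G01 X42.05 Y46.82 F2466
G01 X43.81 Y53.53 F2466
M5
G00 X23.37 Y114.90
M3 S223
G01 X40.98 Y114.90 F3155
G01 X40.98 Y64.73 F3155
G01 X23.37 Y64.73 F3155
G01 X23.37 Y114.90 F3155
M5
G00 X97.34 Y114.79
M3 S630
G01 X88.41 Y136.36 F2466
G01 X66.84 Y145.29 F2466
G01 X45.27 Y136.36 F2466
G01 X36.34 Y114.79 F2466
G01 X45.27 Y93.22 F2466
G01 X66.84 Y84.29 F2466
G01 X88.41 Y93.22 F2466
G01 X97.34 Y114.79 F2466
M5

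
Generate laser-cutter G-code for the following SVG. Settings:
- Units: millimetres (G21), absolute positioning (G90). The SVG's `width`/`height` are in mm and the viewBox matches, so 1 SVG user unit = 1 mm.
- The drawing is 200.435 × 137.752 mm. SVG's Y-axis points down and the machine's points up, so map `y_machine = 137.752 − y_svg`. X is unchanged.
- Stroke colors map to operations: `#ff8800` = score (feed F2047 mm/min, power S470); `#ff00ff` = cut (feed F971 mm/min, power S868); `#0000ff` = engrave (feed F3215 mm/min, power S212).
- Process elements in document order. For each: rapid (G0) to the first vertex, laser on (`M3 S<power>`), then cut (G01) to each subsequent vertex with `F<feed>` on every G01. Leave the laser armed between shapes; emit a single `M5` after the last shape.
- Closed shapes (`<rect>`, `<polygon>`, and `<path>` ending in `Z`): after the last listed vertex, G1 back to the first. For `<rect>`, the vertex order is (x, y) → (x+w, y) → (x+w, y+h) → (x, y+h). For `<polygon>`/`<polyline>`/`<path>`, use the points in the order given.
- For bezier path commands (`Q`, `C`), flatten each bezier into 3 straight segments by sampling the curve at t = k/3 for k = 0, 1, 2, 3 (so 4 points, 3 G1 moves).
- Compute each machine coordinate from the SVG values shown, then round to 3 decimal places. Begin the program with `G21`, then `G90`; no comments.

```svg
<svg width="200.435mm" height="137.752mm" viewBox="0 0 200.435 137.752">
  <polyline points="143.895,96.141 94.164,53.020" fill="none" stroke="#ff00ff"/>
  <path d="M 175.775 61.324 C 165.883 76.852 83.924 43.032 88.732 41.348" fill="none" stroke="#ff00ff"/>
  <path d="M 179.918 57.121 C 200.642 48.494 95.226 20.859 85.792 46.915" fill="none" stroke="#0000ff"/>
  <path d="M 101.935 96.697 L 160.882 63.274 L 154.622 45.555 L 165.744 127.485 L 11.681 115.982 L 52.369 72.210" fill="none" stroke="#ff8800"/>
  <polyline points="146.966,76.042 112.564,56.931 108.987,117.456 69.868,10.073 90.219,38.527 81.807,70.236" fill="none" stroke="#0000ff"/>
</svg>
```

G21
G90
G0 X143.895 Y41.611
M3 S868
G01 X94.164 Y84.732 F971
G0 X175.775 Y76.428
M3 S868
G01 X147.743 Y74.331 F971
G01 X106.964 Y87.026 F971
G01 X88.732 Y96.404 F971
G0 X179.918 Y80.631
M3 S212
G01 X166.822 Y92.901 F3215
G01 X118.993 Y101.689 F3215
G01 X85.792 Y90.837 F3215
G0 X101.935 Y41.055
M3 S470
G01 X160.882 Y74.478 F2047
G01 X154.622 Y92.197 F2047
G01 X165.744 Y10.267 F2047
G01 X11.681 Y21.770 F2047
G01 X52.369 Y65.542 F2047
G0 X146.966 Y61.710
M3 S212
G01 X112.564 Y80.821 F3215
G01 X108.987 Y20.296 F3215
G01 X69.868 Y127.679 F3215
G01 X90.219 Y99.225 F3215
G01 X81.807 Y67.516 F3215
M5

viewBox `0 0 200.435 137.752` with mm width/height → 1 unit = 1 mm. Flip: y_m = 137.752 − y_svg.

**Shape 1** — `<polyline>` line segment, stroke `#ff00ff` → cut (S868, F971). Machine vertices: (143.895,41.611) → (94.164,84.732). Open path.

**Shape 2** — `<path>` cubic bezier, stroke `#ff00ff` → cut (S868, F971). Control points (SVG): P0=(175.775,61.324), P1=(165.883,76.852), P2=(83.924,43.032), P3=(88.732,41.348); sampled at t=k/3. Machine vertices: (175.775,76.428) → (147.743,74.331) → (106.964,87.026) → (88.732,96.404). Open path.

**Shape 3** — `<path>` cubic bezier, stroke `#0000ff` → engrave (S212, F3215). Control points (SVG): P0=(179.918,57.121), P1=(200.642,48.494), P2=(95.226,20.859), P3=(85.792,46.915); sampled at t=k/3. Machine vertices: (179.918,80.631) → (166.822,92.901) → (118.993,101.689) → (85.792,90.837). Open path.

**Shape 4** — `<path>` open polyline, stroke `#ff8800` → score (S470, F2047). Machine vertices: (101.935,41.055) → (160.882,74.478) → (154.622,92.197) → (165.744,10.267) → (11.681,21.770) → (52.369,65.542). Open path.

**Shape 5** — `<polyline>` open polyline, stroke `#0000ff` → engrave (S212, F3215). Machine vertices: (146.966,61.710) → (112.564,80.821) → (108.987,20.296) → (69.868,127.679) → (90.219,99.225) → (81.807,67.516). Open path.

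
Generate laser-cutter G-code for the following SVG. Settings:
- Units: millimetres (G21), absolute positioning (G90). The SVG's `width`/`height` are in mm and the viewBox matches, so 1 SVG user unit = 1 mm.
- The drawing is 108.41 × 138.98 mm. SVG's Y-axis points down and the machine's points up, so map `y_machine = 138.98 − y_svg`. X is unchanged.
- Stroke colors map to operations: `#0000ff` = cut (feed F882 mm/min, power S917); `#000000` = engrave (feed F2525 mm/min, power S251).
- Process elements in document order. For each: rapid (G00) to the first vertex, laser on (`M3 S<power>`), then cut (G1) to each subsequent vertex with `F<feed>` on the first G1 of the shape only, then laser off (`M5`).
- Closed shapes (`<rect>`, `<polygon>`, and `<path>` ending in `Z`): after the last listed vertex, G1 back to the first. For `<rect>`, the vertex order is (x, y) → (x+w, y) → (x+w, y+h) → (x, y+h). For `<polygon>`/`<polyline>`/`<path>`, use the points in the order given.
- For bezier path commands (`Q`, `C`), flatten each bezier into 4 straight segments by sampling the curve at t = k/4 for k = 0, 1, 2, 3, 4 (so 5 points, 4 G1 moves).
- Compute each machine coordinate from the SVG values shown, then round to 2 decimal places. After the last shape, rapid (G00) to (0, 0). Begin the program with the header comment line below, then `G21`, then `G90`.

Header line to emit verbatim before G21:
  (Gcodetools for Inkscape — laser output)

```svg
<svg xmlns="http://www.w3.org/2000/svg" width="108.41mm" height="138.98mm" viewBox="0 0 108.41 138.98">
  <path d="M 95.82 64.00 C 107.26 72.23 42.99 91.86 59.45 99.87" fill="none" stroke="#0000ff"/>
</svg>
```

1 u = 1 mm; y_m = 138.98 − y.

[1] `<path>` cubic bezier, #0000ff→cut S917 F882: (95.82,74.98) → (92.65,67.03) → (75.75,56.96) → (59.80,46.94) → (59.45,39.11)

(Gcodetools for Inkscape — laser output)
G21
G90
G00 X95.82 Y74.98
M3 S917
G1 X92.65 Y67.03 F882
G1 X75.75 Y56.96
G1 X59.80 Y46.94
G1 X59.45 Y39.11
M5
G00 X0.00 Y0.00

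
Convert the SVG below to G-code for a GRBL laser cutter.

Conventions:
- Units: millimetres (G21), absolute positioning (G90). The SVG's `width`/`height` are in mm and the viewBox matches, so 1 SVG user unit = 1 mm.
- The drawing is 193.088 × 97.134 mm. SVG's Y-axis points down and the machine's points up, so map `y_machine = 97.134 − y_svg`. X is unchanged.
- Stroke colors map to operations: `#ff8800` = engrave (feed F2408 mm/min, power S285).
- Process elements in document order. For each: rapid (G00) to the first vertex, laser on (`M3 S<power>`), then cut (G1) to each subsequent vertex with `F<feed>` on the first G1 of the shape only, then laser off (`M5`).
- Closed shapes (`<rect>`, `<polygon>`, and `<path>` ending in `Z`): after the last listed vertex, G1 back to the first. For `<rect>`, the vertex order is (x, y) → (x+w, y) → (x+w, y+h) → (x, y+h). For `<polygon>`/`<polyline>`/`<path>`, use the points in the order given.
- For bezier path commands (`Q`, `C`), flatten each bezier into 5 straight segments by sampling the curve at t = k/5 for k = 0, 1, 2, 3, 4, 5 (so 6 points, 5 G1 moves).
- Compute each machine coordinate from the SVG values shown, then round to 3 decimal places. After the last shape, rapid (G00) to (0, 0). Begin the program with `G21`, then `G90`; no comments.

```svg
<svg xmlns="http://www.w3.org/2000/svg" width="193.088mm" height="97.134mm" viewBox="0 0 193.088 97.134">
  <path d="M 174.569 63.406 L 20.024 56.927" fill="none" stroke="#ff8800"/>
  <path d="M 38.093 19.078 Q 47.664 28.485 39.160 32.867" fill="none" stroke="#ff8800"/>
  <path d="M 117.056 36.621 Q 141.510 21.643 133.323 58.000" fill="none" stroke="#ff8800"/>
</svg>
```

1 u = 1 mm; y_m = 97.134 − y.

[1] `<path>` line segment, #ff8800→engrave S285 F2408: (174.569,33.728) → (20.024,40.207)

[2] `<path>` quadratic bezier, #ff8800→engrave S285 F2408: (38.093,78.056) → (41.198,74.494) → (42.858,71.334) → (43.071,68.577) → (41.839,66.221) → (39.160,64.267)

[3] `<path>` quadratic bezier, #ff8800→engrave S285 F2408: (117.056,60.513) → (125.532,64.451) → (131.397,64.282) → (134.650,60.006) → (135.292,51.623) → (133.323,39.134)

G21
G90
G00 X174.569 Y33.728
M3 S285
G1 X20.024 Y40.207 F2408
M5
G00 X38.093 Y78.056
M3 S285
G1 X41.198 Y74.494 F2408
G1 X42.858 Y71.334
G1 X43.071 Y68.577
G1 X41.839 Y66.221
G1 X39.160 Y64.267
M5
G00 X117.056 Y60.513
M3 S285
G1 X125.532 Y64.451 F2408
G1 X131.397 Y64.282
G1 X134.650 Y60.006
G1 X135.292 Y51.623
G1 X133.323 Y39.134
M5
G00 X0.000 Y0.000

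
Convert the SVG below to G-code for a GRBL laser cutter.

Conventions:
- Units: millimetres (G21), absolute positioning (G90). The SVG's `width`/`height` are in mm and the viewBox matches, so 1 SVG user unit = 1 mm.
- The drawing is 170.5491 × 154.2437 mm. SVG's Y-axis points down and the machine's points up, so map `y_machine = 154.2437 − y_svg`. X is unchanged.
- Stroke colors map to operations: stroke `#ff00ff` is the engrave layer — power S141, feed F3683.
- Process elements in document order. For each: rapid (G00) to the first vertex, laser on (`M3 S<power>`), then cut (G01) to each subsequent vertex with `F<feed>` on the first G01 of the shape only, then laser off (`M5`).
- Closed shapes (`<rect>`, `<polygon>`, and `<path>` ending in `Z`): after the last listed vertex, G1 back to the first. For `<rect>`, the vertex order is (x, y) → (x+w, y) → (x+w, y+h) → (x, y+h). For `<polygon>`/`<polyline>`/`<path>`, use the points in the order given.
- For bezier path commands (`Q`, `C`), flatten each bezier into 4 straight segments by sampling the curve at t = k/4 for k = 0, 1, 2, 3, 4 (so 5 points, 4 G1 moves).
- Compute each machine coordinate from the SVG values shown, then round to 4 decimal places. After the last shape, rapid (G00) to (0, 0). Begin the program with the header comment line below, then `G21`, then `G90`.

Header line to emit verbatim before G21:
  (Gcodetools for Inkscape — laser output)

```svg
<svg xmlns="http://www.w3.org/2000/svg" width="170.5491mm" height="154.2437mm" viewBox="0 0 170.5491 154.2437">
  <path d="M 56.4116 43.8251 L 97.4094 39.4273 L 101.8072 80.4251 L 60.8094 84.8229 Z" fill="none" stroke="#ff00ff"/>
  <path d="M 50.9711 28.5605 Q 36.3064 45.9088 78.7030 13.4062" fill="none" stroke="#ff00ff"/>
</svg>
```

(Gcodetools for Inkscape — laser output)
G21
G90
G00 X56.4116 Y110.4186
M3 S141
G01 X97.4094 Y114.8164 F3683
G01 X101.8072 Y73.8186
G01 X60.8094 Y69.4208
G01 X56.4116 Y110.4186
M5
G00 X50.9711 Y125.6832
M3 S141
G01 X47.2051 Y120.1247 F3683
G01 X50.5717 Y120.7976
G01 X61.0710 Y127.7019
G01 X78.7030 Y140.8375
M5
G00 X0.0000 Y0.0000

Since the viewBox matches the mm dimensions, user units are millimetres directly. The only transform is the Y-flip y_m = 154.2437 − y_svg.

Shape 1 is a regular polygon drawn with `<path>`. Its stroke #ff00ff means engrave at S141, F3683. After flipping Y the toolpath is (56.4116,110.4186) → (97.4094,114.8164) → (101.8072,73.8186) → (60.8094,69.4208) → (56.4116,110.4186), returning to the start.

Shape 2 is a quadratic bezier drawn with `<path>`. Its stroke #ff00ff means engrave at S141, F3683. After flipping Y the toolpath is (50.9711,125.6832) → (47.2051,120.1247) → (50.5717,120.7976) → (61.0710,127.7019) → (78.7030,140.8375).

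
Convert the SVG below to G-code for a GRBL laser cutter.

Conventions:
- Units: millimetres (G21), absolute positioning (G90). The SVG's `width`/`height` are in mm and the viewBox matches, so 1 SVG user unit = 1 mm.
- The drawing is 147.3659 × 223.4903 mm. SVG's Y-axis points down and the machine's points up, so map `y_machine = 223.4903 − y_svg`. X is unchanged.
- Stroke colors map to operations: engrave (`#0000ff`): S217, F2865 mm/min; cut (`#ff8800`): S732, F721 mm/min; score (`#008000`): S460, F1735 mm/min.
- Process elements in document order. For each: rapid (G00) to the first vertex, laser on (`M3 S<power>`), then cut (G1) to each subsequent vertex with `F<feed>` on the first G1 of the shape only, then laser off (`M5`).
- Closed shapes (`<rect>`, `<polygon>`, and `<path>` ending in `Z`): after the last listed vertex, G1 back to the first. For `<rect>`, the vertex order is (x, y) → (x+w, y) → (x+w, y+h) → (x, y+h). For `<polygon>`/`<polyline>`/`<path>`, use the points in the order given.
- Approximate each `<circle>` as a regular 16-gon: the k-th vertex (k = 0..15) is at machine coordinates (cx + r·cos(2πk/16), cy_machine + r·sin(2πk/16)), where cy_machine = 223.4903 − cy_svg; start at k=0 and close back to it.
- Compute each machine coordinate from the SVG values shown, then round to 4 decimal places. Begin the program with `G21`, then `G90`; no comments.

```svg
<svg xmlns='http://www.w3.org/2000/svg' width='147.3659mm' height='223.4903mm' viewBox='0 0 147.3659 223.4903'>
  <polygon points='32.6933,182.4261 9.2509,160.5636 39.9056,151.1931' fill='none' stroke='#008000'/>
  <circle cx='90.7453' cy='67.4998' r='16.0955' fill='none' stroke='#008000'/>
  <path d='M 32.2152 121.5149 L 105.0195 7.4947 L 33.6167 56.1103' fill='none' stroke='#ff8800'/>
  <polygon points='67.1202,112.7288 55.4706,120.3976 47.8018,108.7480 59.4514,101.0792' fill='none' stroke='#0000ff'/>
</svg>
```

viewBox `0 0 147.3659 223.4903` with mm width/height → 1 unit = 1 mm. Flip: y_m = 223.4903 − y_svg.

**Shape 1** — `<polygon>` regular polygon, stroke `#008000` → score (S460, F1735). Machine vertices: (32.6933,41.0642) → (9.2509,62.9267) → (39.9056,72.2972) → (32.6933,41.0642). Closed: final G1 returns to the first vertex.

**Shape 2** — `<circle>` circle, stroke `#008000` → score (S460, F1735). Machine vertices: (106.8408,155.9905) → (105.6156,162.1500) → (102.1265,167.3717) → (96.9048,170.8608) → (90.7453,172.0860) → (84.5858,170.8608) → (79.3641,167.3717) → (75.8750,162.1500) → (74.6498,155.9905) → (75.8750,149.8310) → (79.3641,144.6093) → (84.5858,141.1202) → (90.7453,139.8950) → (96.9048,141.1202) → (102.1265,144.6093) → (105.6156,149.8310) → (106.8408,155.9905). Closed: final G1 returns to the first vertex.

**Shape 3** — `<path>` open polyline, stroke `#ff8800` → cut (S732, F721). Machine vertices: (32.2152,101.9754) → (105.0195,215.9956) → (33.6167,167.3800). Open path.

**Shape 4** — `<polygon>` regular polygon, stroke `#0000ff` → engrave (S217, F2865). Machine vertices: (67.1202,110.7615) → (55.4706,103.0927) → (47.8018,114.7423) → (59.4514,122.4111) → (67.1202,110.7615). Closed: final G1 returns to the first vertex.

G21
G90
G00 X32.6933 Y41.0642
M3 S460
G1 X9.2509 Y62.9267 F1735
G1 X39.9056 Y72.2972
G1 X32.6933 Y41.0642
M5
G00 X106.8408 Y155.9905
M3 S460
G1 X105.6156 Y162.1500 F1735
G1 X102.1265 Y167.3717
G1 X96.9048 Y170.8608
G1 X90.7453 Y172.0860
G1 X84.5858 Y170.8608
G1 X79.3641 Y167.3717
G1 X75.8750 Y162.1500
G1 X74.6498 Y155.9905
G1 X75.8750 Y149.8310
G1 X79.3641 Y144.6093
G1 X84.5858 Y141.1202
G1 X90.7453 Y139.8950
G1 X96.9048 Y141.1202
G1 X102.1265 Y144.6093
G1 X105.6156 Y149.8310
G1 X106.8408 Y155.9905
M5
G00 X32.2152 Y101.9754
M3 S732
G1 X105.0195 Y215.9956 F721
G1 X33.6167 Y167.3800
M5
G00 X67.1202 Y110.7615
M3 S217
G1 X55.4706 Y103.0927 F2865
G1 X47.8018 Y114.7423
G1 X59.4514 Y122.4111
G1 X67.1202 Y110.7615
M5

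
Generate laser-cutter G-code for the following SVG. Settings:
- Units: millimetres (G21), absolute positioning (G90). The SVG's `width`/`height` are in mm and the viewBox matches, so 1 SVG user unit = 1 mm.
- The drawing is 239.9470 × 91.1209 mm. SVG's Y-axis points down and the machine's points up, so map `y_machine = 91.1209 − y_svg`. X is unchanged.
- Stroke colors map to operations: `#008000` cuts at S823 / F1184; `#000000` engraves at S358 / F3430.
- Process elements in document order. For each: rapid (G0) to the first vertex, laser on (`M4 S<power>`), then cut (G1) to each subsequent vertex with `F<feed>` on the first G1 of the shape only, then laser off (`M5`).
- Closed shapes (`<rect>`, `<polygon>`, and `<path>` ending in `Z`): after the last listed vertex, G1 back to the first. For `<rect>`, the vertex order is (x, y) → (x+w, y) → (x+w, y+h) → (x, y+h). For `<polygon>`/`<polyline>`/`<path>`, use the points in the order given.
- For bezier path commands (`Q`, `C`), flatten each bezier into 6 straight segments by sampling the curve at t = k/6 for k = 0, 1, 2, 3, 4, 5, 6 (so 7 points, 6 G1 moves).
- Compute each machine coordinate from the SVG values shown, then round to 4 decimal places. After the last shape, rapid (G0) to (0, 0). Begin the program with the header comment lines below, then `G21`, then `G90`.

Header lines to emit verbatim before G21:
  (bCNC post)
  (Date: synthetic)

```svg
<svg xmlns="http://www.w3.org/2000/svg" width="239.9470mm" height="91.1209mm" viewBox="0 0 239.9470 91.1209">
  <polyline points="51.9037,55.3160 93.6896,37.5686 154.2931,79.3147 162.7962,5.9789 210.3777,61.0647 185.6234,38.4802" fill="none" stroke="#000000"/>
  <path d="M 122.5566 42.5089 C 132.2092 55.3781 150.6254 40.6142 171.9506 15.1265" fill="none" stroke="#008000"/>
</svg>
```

(bCNC post)
(Date: synthetic)
G21
G90
G0 X51.9037 Y35.8049
M4 S358
G1 X93.6896 Y53.5523 F3430
G1 X154.2931 Y11.8062
G1 X162.7962 Y85.1420
G1 X210.3777 Y30.0562
G1 X185.6234 Y52.6407
M5
G0 X122.5566 Y48.6120
M4 S823
G1 X128.0861 Y44.4019 F1184
G1 X134.9136 Y44.3276
G1 X142.8764 Y47.9194
G1 X151.8119 Y54.7076
G1 X161.5575 Y64.2225
G1 X171.9506 Y75.9944
M5
G0 X0.0000 Y0.0000

Since the viewBox matches the mm dimensions, user units are millimetres directly. The only transform is the Y-flip y_m = 91.1209 − y_svg.

Shape 1 is a open polyline drawn with `<polyline>`. Its stroke #000000 means engrave at S358, F3430. After flipping Y the toolpath is (51.9037,35.8049) → (93.6896,53.5523) → (154.2931,11.8062) → (162.7962,85.1420) → (210.3777,30.0562) → (185.6234,52.6407).

Shape 2 is a cubic bezier drawn with `<path>`. Its stroke #008000 means cut at S823, F1184. After flipping Y the toolpath is (122.5566,48.6120) → (128.0861,44.4019) → (134.9136,44.3276) → (142.8764,47.9194) → (151.8119,54.7076) → (161.5575,64.2225) → (171.9506,75.9944).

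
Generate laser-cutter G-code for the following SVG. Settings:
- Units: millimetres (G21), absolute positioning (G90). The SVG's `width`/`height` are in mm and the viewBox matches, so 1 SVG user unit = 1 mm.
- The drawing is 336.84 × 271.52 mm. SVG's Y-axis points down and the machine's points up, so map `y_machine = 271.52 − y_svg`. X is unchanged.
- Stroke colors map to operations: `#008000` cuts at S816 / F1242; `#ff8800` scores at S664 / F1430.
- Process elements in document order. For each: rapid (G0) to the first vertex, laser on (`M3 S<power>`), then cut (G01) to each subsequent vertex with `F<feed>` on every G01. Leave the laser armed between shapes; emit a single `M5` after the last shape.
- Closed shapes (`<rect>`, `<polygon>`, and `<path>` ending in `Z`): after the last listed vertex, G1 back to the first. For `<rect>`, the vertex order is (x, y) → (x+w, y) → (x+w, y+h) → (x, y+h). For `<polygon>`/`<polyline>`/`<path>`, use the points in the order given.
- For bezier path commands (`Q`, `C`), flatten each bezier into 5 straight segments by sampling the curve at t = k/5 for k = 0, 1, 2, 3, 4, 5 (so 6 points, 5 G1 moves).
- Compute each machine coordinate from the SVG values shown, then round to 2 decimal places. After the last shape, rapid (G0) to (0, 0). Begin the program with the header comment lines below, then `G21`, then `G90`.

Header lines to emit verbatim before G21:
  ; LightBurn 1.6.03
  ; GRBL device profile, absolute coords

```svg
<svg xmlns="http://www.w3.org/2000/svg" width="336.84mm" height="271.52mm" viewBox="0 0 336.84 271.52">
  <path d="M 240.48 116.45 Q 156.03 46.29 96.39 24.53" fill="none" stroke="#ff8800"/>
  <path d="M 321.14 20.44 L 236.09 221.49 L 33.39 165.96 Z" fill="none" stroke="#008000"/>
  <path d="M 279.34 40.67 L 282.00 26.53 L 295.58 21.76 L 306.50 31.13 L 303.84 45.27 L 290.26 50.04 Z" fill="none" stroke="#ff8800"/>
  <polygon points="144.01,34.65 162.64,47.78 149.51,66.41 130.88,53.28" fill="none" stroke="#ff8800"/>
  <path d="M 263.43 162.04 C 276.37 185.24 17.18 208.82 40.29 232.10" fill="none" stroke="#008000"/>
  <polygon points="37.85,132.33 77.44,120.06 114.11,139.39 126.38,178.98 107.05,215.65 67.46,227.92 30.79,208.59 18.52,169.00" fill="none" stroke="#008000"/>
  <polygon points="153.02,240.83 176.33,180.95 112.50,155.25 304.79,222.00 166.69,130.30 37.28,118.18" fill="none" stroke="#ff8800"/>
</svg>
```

Since the viewBox matches the mm dimensions, user units are millimetres directly. The only transform is the Y-flip y_m = 271.52 − y_svg.

Shape 1 is a quadratic bezier drawn with `<path>`. Its stroke #ff8800 means score at S664, F1430. After flipping Y the toolpath is (240.48,155.07) → (207.69,181.20) → (176.89,203.45) → (148.07,221.84) → (121.24,236.35) → (96.39,246.99).

Shape 2 is a closed polygon drawn with `<path>`. Its stroke #008000 means cut at S816, F1242. After flipping Y the toolpath is (321.14,251.08) → (236.09,50.03) → (33.39,105.56) → (321.14,251.08), returning to the start.

Shape 3 is a regular polygon drawn with `<path>`. Its stroke #ff8800 means score at S664, F1430. After flipping Y the toolpath is (279.34,230.85) → (282.00,244.99) → (295.58,249.76) → (306.50,240.39) → (303.84,226.25) → (290.26,221.48) → (279.34,230.85), returning to the start.

Shape 4 is a regular polygon drawn with `<polygon>`. Its stroke #ff8800 means score at S664, F1430. After flipping Y the toolpath is (144.01,236.87) → (162.64,223.74) → (149.51,205.11) → (130.88,218.24) → (144.01,236.87), returning to the start.

Shape 5 is a cubic bezier drawn with `<path>`. Its stroke #008000 means cut at S816, F1242. After flipping Y the toolpath is (263.43,109.48) → (242.97,95.52) → (183.82,81.50) → (112.58,67.46) → (55.86,53.42) → (40.29,39.42).

Shape 6 is a regular polygon drawn with `<polygon>`. Its stroke #008000 means cut at S816, F1242. After flipping Y the toolpath is (37.85,139.19) → (77.44,151.46) → (114.11,132.13) → (126.38,92.54) → (107.05,55.87) → (67.46,43.60) → (30.79,62.93) → (18.52,102.52) → (37.85,139.19), returning to the start.

Shape 7 is a closed polygon drawn with `<polygon>`. Its stroke #ff8800 means score at S664, F1430. After flipping Y the toolpath is (153.02,30.69) → (176.33,90.57) → (112.50,116.27) → (304.79,49.52) → (166.69,141.22) → (37.28,153.34) → (153.02,30.69), returning to the start.

; LightBurn 1.6.03
; GRBL device profile, absolute coords
G21
G90
G0 X240.48 Y155.07
M3 S664
G01 X207.69 Y181.20 F1430
G01 X176.89 Y203.45 F1430
G01 X148.07 Y221.84 F1430
G01 X121.24 Y236.35 F1430
G01 X96.39 Y246.99 F1430
G0 X321.14 Y251.08
M3 S816
G01 X236.09 Y50.03 F1242
G01 X33.39 Y105.56 F1242
G01 X321.14 Y251.08 F1242
G0 X279.34 Y230.85
M3 S664
G01 X282.00 Y244.99 F1430
G01 X295.58 Y249.76 F1430
G01 X306.50 Y240.39 F1430
G01 X303.84 Y226.25 F1430
G01 X290.26 Y221.48 F1430
G01 X279.34 Y230.85 F1430
G0 X144.01 Y236.87
M3 S664
G01 X162.64 Y223.74 F1430
G01 X149.51 Y205.11 F1430
G01 X130.88 Y218.24 F1430
G01 X144.01 Y236.87 F1430
G0 X263.43 Y109.48
M3 S816
G01 X242.97 Y95.52 F1242
G01 X183.82 Y81.50 F1242
G01 X112.58 Y67.46 F1242
G01 X55.86 Y53.42 F1242
G01 X40.29 Y39.42 F1242
G0 X37.85 Y139.19
M3 S816
G01 X77.44 Y151.46 F1242
G01 X114.11 Y132.13 F1242
G01 X126.38 Y92.54 F1242
G01 X107.05 Y55.87 F1242
G01 X67.46 Y43.60 F1242
G01 X30.79 Y62.93 F1242
G01 X18.52 Y102.52 F1242
G01 X37.85 Y139.19 F1242
G0 X153.02 Y30.69
M3 S664
G01 X176.33 Y90.57 F1430
G01 X112.50 Y116.27 F1430
G01 X304.79 Y49.52 F1430
G01 X166.69 Y141.22 F1430
G01 X37.28 Y153.34 F1430
G01 X153.02 Y30.69 F1430
M5
G0 X0.00 Y0.00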